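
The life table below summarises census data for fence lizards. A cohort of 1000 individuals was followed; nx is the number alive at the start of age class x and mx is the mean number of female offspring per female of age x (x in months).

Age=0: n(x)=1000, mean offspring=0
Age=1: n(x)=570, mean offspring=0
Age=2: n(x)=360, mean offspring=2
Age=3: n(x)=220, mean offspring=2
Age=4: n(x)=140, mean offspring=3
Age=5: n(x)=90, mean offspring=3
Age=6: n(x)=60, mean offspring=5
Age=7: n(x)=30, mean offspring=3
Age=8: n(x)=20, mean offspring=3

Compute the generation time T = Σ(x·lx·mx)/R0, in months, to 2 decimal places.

3.78

lx = nx/n0 = nx/1000: 1, 0.57, 0.36, 0.22, 0.14, 0.09, 0.06, 0.03, 0.02
lx·mx: 0, 0, 0.72, 0.44, 0.42, 0.27, 0.3, 0.09, 0.06 → R0 = 2.3
x·lx·mx: 0, 0, 1.44, 1.32, 1.68, 1.35, 1.8, 0.63, 0.48 → Σ = 8.7
T = 8.7 / 2.3 = 3.782609… → 3.78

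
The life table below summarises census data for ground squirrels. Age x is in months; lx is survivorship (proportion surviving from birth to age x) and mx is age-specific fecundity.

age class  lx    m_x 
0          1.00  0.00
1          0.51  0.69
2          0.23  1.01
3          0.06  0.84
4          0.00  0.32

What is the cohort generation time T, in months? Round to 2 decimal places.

1.52

lx·mx: 0, 0.3519, 0.2323, 0.0504, 0 → R0 = 0.6346
x·lx·mx: 0, 0.3519, 0.4646, 0.1512, 0 → Σ = 0.9677
T = 0.9677 / 0.6346 = 1.524898… → 1.52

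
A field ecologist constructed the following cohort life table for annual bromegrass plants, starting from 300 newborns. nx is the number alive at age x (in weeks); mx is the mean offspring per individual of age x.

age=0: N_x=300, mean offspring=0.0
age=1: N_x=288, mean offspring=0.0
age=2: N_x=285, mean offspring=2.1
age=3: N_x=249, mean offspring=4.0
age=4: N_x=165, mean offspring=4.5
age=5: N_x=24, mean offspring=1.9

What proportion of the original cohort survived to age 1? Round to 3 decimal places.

0.960

l_1 = n_1/n_0 = 288/300 = 0.96 → 0.960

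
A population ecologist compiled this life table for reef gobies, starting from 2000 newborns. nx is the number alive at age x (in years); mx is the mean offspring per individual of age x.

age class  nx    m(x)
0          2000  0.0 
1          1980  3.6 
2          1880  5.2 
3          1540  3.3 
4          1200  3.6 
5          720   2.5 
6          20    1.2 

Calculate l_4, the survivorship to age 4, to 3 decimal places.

l_4 = n_4/n_0 = 1200/2000 = 0.6 → 0.600

0.600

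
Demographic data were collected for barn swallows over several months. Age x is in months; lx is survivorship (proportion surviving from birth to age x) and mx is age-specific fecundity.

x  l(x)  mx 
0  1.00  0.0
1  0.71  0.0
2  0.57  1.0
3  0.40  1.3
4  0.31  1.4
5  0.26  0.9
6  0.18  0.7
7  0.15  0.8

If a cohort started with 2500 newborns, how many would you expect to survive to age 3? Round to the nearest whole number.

Expected survivors = N0 · l_3 = 2500 × 0.40 = 1000 → 1000

1000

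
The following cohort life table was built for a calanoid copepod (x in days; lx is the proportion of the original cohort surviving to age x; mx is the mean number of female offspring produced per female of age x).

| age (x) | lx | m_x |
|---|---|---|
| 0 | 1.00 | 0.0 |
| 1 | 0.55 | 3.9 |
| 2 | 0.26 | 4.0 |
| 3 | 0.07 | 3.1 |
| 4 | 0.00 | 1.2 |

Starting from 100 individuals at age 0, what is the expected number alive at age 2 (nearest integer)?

Expected survivors = N0 · l_2 = 100 × 0.26 = 26 → 26

26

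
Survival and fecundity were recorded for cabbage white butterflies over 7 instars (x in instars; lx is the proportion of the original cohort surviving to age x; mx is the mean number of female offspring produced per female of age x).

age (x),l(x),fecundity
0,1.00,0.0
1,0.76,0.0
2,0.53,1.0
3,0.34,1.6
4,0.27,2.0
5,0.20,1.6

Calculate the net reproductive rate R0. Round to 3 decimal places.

lx·mx by age: 0, 0, 0.53, 0.544, 0.54, 0.32
R0 = Σ lx·mx = 1.934 → 1.934

1.934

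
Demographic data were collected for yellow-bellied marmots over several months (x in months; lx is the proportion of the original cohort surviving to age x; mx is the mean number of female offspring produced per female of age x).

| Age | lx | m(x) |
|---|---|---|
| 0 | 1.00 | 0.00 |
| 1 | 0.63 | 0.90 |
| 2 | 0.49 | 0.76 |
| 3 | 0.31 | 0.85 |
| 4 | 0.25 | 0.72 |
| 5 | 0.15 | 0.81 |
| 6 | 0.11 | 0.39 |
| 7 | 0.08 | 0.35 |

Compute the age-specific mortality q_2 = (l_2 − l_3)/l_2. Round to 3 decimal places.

0.367

q_2 = (l_2 − l_3) / l_2 = (0.49 − 0.31) / 0.49
     = 0.18 / 0.49 = 0.367347… → 0.367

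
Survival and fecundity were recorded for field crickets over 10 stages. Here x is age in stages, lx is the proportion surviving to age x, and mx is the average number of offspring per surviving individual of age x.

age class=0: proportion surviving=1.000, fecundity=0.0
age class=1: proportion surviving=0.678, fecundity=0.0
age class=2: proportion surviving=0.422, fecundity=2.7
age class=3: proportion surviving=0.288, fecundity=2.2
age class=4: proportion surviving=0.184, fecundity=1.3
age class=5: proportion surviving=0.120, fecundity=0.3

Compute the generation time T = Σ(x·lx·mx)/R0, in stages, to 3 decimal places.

lx·mx: 0, 0, 1.1394, 0.6336, 0.2392, 0.036 → R0 = 2.0482
x·lx·mx: 0, 0, 2.2788, 1.9008, 0.9568, 0.18 → Σ = 5.3164
T = 5.3164 / 2.0482 = 2.595645… → 2.596

2.596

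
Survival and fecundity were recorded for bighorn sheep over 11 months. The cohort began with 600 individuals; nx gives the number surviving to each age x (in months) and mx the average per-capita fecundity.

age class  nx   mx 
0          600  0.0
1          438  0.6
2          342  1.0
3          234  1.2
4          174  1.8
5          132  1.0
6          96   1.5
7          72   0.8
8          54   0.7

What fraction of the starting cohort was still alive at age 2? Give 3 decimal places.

l_2 = n_2/n_0 = 342/600 = 0.57 → 0.570

0.570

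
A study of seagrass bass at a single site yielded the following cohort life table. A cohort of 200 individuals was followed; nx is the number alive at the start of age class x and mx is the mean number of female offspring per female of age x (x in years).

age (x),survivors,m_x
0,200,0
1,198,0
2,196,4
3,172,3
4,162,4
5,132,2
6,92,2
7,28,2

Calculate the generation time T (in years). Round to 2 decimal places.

3.48

lx = nx/n0 = nx/200: 1, 0.99, 0.98, 0.86, 0.81, 0.66, 0.46, 0.14
lx·mx: 0, 0, 3.92, 2.58, 3.24, 1.32, 0.92, 0.28 → R0 = 12.26
x·lx·mx: 0, 0, 7.84, 7.74, 12.96, 6.6, 5.52, 1.96 → Σ = 42.62
T = 42.62 / 12.26 = 3.476346… → 3.48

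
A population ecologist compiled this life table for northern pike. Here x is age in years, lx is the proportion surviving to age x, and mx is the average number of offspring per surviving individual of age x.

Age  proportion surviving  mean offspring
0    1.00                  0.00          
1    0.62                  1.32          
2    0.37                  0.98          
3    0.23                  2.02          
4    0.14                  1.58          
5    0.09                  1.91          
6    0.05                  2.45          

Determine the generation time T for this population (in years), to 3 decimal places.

2.506

lx·mx: 0, 0.8184, 0.3626, 0.4646, 0.2212, 0.1719, 0.1225 → R0 = 2.1612
x·lx·mx: 0, 0.8184, 0.7252, 1.3938, 0.8848, 0.8595, 0.735 → Σ = 5.4167
T = 5.4167 / 2.1612 = 2.506339… → 2.506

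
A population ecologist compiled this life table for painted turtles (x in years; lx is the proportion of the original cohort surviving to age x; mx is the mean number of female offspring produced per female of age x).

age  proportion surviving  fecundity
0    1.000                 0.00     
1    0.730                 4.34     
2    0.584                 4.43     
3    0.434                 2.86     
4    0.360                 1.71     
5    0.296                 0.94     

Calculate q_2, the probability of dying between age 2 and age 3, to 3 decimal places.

q_2 = (l_2 − l_3) / l_2 = (0.584 − 0.434) / 0.584
     = 0.15 / 0.584 = 0.256849… → 0.257

0.257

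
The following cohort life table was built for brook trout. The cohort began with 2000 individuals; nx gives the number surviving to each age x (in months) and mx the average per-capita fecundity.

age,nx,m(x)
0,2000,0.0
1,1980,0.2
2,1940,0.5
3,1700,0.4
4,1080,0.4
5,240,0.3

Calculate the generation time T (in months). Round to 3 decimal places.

lx = nx/n0 = nx/2000: 1, 0.99, 0.97, 0.85, 0.54, 0.12
lx·mx: 0, 0.198, 0.485, 0.34, 0.216, 0.036 → R0 = 1.275
x·lx·mx: 0, 0.198, 0.97, 1.02, 0.864, 0.18 → Σ = 3.232
T = 3.232 / 1.275 = 2.534902… → 2.535

2.535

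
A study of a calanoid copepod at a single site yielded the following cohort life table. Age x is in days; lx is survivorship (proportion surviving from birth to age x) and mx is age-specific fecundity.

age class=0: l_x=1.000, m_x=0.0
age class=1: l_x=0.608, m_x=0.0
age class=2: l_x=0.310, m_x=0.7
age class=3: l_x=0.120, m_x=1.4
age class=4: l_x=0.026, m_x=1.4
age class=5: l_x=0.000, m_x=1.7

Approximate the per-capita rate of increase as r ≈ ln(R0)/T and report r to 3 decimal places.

R0 = Σ lx·mx = 0 + 0 + 0.217 + 0.168 + 0.0364 + 0 = 0.4214
Σ x·lx·mx = 1.0836; T = 1.0836/0.4214 = 2.57143…
r ≈ ln(R0)/T = ln(0.4214)/2.57143… = -0.33607… → -0.336

-0.336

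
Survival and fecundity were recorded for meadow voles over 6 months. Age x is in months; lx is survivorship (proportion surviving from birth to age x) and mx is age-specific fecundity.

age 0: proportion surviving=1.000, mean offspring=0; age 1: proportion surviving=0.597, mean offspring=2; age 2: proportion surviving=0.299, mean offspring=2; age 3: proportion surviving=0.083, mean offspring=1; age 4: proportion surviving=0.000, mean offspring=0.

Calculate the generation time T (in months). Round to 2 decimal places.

lx·mx: 0, 1.194, 0.598, 0.083, 0 → R0 = 1.875
x·lx·mx: 0, 1.194, 1.196, 0.249, 0 → Σ = 2.639
T = 2.639 / 1.875 = 1.407467… → 1.41

1.41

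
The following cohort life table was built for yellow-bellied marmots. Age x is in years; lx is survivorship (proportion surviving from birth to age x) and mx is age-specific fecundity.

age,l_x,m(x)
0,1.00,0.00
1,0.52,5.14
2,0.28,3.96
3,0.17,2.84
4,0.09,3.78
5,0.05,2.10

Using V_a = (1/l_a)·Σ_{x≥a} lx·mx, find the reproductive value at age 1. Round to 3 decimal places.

lx·mx for x ≥ 1: 2.6728, 1.1088, 0.4828, 0.3402, 0.105 → sum = 4.7096
V_1 = 4.7096 / l_1 = 4.7096 / 0.52 = 9.056923… → 9.057

9.057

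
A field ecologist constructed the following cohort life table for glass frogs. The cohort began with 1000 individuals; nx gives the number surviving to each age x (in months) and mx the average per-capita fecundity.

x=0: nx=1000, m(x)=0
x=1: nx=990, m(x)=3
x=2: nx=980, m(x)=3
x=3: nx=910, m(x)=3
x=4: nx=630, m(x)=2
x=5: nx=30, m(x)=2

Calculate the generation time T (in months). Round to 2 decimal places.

lx = nx/n0 = nx/1000: 1, 0.99, 0.98, 0.91, 0.63, 0.03
lx·mx: 0, 2.97, 2.94, 2.73, 1.26, 0.06 → R0 = 9.96
x·lx·mx: 0, 2.97, 5.88, 8.19, 5.04, 0.3 → Σ = 22.38
T = 22.38 / 9.96 = 2.246988… → 2.25

2.25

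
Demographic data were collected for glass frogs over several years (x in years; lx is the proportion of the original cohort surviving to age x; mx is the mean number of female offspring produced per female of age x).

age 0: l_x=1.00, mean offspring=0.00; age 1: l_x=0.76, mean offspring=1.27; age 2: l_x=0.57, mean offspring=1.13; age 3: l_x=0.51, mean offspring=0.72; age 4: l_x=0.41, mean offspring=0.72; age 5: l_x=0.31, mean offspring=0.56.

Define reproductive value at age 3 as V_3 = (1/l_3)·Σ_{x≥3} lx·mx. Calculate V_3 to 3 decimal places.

1.639

lx·mx for x ≥ 3: 0.3672, 0.2952, 0.1736 → sum = 0.836
V_3 = 0.836 / l_3 = 0.836 / 0.51 = 1.639216… → 1.639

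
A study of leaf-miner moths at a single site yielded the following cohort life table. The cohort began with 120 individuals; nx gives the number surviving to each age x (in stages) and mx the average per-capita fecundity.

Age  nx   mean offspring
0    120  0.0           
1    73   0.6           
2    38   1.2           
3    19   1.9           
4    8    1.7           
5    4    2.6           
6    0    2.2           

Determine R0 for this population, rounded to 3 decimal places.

lx = nx/n0 = nx/120: 1, 0.60833…, 0.31667…, 0.15833…, 0.06667…, 0.03333…, 0
lx·mx by age: 0, 0.365…, 0.38…, 0.300833…, 0.113333…, 0.086667…, 0
R0 = Σ lx·mx = 1.245833… → 1.246

1.246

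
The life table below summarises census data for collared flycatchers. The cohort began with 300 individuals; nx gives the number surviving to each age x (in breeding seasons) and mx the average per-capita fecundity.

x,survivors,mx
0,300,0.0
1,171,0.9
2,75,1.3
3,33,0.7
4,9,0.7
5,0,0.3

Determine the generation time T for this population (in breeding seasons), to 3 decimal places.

lx = nx/n0 = nx/300: 1, 0.57, 0.25, 0.11, 0.03, 0
lx·mx: 0, 0.513, 0.325, 0.077, 0.021, 0 → R0 = 0.936
x·lx·mx: 0, 0.513, 0.65, 0.231, 0.084, 0 → Σ = 1.478
T = 1.478 / 0.936 = 1.57906… → 1.579

1.579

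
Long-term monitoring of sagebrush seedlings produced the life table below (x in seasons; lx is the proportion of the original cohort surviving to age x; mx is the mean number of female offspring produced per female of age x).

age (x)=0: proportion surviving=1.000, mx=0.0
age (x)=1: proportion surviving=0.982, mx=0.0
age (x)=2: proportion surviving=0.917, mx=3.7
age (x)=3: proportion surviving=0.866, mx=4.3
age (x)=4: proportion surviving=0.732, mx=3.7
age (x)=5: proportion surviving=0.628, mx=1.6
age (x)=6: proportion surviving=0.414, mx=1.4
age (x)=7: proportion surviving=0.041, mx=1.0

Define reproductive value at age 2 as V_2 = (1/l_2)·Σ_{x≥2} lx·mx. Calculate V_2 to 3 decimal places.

12.487

lx·mx for x ≥ 2: 3.3929, 3.7238, 2.7084, 1.0048, 0.5796, 0.041 → sum = 11.4505
V_2 = 11.4505 / l_2 = 11.4505 / 0.917 = 12.486914… → 12.487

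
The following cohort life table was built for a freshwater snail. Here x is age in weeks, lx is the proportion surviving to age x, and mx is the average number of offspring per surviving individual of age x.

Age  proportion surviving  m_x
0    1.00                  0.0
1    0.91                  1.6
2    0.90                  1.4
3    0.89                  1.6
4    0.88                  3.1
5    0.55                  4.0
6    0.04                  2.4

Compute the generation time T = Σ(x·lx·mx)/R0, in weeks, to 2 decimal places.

3.35

lx·mx: 0, 1.456, 1.26, 1.424, 2.728, 2.2, 0.096 → R0 = 9.164
x·lx·mx: 0, 1.456, 2.52, 4.272, 10.912, 11, 0.576 → Σ = 30.736
T = 30.736 / 9.164 = 3.353994… → 3.35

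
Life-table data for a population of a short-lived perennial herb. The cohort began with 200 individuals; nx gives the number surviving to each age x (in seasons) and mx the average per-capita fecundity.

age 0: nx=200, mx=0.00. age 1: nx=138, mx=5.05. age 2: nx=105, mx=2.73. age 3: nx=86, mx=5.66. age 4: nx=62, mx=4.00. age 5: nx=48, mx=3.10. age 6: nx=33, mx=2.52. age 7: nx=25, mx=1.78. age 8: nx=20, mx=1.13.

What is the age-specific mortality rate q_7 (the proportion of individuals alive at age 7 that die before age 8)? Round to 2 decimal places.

lx = nx/n0 = nx/200: 1, 0.69, 0.525, 0.43, 0.31, 0.24, 0.165, 0.125, 0.1
q_7 = (l_7 − l_8) / l_7 = (0.125 − 0.1) / 0.125
     = 0.025 / 0.125 = 0.2 → 0.20

0.20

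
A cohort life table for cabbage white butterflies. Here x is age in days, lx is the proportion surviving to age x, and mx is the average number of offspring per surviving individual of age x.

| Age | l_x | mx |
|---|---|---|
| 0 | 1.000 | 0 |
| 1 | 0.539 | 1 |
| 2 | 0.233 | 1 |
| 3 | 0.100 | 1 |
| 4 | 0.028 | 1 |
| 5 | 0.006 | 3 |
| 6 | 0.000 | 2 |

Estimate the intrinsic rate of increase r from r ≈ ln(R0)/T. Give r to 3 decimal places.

R0 = Σ lx·mx = 0 + 0.539 + 0.233 + 0.1 + 0.028 + 0.018 + 0 = 0.918
Σ x·lx·mx = 1.507; T = 1.507/0.918 = 1.64161…
r ≈ ln(R0)/T = ln(0.918)/1.64161… = -0.05212… → -0.052

-0.052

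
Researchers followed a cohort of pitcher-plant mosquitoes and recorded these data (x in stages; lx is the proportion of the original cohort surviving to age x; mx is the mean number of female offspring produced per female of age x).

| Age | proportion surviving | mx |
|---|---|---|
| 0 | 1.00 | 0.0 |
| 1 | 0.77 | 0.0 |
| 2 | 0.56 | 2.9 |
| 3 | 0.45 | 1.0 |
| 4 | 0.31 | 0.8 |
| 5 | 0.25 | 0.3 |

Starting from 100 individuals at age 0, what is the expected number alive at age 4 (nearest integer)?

Expected survivors = N0 · l_4 = 100 × 0.31 = 31 → 31

31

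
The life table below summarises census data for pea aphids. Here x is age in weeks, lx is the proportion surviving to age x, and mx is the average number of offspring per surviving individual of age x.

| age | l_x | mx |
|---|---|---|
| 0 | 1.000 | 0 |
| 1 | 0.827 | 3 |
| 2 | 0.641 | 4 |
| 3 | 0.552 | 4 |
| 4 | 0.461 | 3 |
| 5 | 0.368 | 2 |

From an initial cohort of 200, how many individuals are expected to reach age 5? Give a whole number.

Expected survivors = N0 · l_5 = 200 × 0.368 = 73.6 → 74

74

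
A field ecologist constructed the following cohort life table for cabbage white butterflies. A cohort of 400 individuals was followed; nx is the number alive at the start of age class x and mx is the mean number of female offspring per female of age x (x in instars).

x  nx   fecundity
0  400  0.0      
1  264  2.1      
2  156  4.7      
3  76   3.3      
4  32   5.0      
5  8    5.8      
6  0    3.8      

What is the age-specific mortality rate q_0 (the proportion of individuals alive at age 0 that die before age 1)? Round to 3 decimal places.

lx = nx/n0 = nx/400: 1, 0.66, 0.39, 0.19, 0.08, 0.02, 0
q_0 = (l_0 − l_1) / l_0 = (1 − 0.66) / 1
     = 0.34 / 1 = 0.34 → 0.340

0.340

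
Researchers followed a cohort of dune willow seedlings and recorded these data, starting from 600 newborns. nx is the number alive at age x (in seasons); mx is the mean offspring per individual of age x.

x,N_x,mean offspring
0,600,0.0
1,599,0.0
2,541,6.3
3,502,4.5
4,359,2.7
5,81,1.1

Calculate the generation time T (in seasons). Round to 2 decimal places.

2.66

lx = nx/n0 = nx/600: 1, 0.99833…, 0.90167…, 0.83667…, 0.59833…, 0.135
lx·mx: 0, 0, 5.6805…, 3.765…, 1.6155…, 0.1485 → R0 = 11.2095…
x·lx·mx: 0, 0, 11.361…, 11.295…, 6.462…, 0.7425 → Σ = 29.8605…
T = 29.8605… / 11.2095… = 2.663857… → 2.66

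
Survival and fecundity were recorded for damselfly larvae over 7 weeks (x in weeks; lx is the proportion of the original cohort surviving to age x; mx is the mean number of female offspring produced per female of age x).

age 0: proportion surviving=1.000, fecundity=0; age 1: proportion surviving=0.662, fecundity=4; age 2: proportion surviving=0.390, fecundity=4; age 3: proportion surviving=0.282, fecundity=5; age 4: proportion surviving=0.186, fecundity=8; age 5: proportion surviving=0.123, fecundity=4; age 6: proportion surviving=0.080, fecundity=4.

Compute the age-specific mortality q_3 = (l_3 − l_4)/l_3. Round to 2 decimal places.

q_3 = (l_3 − l_4) / l_3 = (0.282 − 0.186) / 0.282
     = 0.096 / 0.282 = 0.340426… → 0.34

0.34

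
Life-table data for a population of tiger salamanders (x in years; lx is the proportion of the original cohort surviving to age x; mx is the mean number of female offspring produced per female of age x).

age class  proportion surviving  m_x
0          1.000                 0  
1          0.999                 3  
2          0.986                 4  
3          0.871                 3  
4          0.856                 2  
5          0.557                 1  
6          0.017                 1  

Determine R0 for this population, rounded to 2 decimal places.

lx·mx by age: 0, 2.997, 3.944, 2.613, 1.712, 0.557, 0.017
R0 = Σ lx·mx = 11.84 → 11.84

11.84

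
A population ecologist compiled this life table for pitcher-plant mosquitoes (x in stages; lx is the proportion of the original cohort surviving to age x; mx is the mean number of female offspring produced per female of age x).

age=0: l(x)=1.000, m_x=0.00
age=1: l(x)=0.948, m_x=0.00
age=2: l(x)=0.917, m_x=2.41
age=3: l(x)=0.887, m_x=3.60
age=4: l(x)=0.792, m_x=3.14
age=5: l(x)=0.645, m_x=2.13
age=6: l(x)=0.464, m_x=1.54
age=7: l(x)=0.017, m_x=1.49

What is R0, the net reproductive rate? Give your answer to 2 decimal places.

lx·mx by age: 0, 0, 2.20997, 3.1932, 2.48688, 1.37385, 0.71456, 0.02533
R0 = Σ lx·mx = 10.00379 → 10.00

10.00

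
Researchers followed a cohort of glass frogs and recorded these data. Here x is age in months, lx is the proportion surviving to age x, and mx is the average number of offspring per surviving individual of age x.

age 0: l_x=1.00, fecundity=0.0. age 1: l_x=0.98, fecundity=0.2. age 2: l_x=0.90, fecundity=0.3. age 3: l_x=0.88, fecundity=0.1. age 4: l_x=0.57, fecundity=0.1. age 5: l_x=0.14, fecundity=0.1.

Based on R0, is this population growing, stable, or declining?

declining

R0 = Σ lx·mx = 0 + 0.196 + 0.27 + 0.088 + 0.057 + 0.014 = 0.625
R0 < 1, so the population is declining.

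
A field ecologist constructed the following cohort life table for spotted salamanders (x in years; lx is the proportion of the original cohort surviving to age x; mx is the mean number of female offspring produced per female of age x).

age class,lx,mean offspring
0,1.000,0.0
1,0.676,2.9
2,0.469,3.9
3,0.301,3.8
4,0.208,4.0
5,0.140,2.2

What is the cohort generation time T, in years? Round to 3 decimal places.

lx·mx: 0, 1.9604, 1.8291, 1.1438, 0.832, 0.308 → R0 = 6.0733
x·lx·mx: 0, 1.9604, 3.6582, 3.4314, 3.328, 1.54 → Σ = 13.918
T = 13.918 / 6.0733 = 2.29167… → 2.292

2.292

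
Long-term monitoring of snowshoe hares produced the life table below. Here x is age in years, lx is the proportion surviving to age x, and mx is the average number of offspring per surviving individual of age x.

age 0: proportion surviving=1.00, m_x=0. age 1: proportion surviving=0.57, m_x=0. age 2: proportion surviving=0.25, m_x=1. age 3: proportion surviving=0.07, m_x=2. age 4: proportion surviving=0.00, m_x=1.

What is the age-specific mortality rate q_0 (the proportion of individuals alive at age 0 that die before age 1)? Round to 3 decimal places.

q_0 = (l_0 − l_1) / l_0 = (1 − 0.57) / 1
     = 0.43 / 1 = 0.43 → 0.430

0.430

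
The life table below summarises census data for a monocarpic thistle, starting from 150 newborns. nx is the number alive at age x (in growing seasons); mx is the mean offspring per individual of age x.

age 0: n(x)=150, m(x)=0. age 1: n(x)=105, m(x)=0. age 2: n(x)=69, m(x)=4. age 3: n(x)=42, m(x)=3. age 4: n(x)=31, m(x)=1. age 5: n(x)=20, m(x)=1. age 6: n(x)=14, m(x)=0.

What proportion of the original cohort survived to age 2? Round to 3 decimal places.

l_2 = n_2/n_0 = 69/150 = 0.46 → 0.460

0.460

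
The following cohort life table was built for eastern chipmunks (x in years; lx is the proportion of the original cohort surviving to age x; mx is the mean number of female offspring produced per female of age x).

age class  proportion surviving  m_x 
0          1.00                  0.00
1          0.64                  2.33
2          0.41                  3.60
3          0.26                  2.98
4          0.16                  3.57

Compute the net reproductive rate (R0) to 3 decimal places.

lx·mx by age: 0, 1.4912, 1.476, 0.7748, 0.5712
R0 = Σ lx·mx = 4.3132 → 4.313

4.313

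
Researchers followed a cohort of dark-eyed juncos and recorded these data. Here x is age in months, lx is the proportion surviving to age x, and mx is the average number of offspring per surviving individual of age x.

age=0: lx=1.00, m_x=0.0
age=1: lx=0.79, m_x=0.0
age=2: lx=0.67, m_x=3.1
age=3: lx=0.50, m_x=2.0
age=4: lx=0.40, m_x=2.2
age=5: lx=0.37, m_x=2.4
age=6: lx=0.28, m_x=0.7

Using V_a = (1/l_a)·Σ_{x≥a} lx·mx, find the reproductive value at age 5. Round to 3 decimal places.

2.930

lx·mx for x ≥ 5: 0.888, 0.196 → sum = 1.084
V_5 = 1.084 / l_5 = 1.084 / 0.37 = 2.92973… → 2.930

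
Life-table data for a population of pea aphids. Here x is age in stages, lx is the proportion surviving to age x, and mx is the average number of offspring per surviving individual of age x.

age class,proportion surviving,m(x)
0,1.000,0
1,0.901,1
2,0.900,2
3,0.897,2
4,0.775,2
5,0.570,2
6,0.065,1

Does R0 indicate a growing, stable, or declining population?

growing

R0 = Σ lx·mx = 0 + 0.901 + 1.8 + 1.794 + 1.55 + 1.14 + 0.065 = 7.25
R0 > 1, so the population is growing.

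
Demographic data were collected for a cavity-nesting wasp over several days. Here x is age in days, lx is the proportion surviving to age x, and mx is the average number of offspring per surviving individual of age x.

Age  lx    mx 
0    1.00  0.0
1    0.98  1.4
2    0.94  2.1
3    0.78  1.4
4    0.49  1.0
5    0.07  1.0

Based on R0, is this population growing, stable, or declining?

R0 = Σ lx·mx = 0 + 1.372 + 1.974 + 1.092 + 0.49 + 0.07 = 4.998
R0 > 1, so the population is growing.

growing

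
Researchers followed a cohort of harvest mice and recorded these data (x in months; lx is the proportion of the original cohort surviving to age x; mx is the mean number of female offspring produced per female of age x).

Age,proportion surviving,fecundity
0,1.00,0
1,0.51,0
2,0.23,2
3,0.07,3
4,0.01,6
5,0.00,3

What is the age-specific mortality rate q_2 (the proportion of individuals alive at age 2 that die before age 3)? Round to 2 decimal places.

0.70

q_2 = (l_2 − l_3) / l_2 = (0.23 − 0.07) / 0.23
     = 0.16 / 0.23 = 0.695652… → 0.70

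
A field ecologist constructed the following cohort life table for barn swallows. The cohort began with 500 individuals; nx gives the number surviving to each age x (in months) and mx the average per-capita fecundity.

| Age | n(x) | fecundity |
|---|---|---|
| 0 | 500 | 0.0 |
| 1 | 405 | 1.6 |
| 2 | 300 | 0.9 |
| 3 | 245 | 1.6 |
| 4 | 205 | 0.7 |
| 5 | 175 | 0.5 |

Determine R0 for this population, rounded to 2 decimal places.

3.08

lx = nx/n0 = nx/500: 1, 0.81, 0.6, 0.49, 0.41, 0.35
lx·mx by age: 0, 1.296, 0.54, 0.784, 0.287, 0.175
R0 = Σ lx·mx = 3.082 → 3.08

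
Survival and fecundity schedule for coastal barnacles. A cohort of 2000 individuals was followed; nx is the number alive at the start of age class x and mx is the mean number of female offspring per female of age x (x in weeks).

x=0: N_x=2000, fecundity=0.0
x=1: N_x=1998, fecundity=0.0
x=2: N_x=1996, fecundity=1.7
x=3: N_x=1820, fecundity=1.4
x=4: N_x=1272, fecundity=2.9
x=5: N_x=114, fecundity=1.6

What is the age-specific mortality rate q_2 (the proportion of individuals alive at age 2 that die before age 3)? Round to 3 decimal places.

0.088

lx = nx/n0 = nx/2000: 1, 0.999, 0.998, 0.91, 0.636, 0.057
q_2 = (l_2 − l_3) / l_2 = (0.998 − 0.91) / 0.998
     = 0.088 / 0.998 = 0.088176… → 0.088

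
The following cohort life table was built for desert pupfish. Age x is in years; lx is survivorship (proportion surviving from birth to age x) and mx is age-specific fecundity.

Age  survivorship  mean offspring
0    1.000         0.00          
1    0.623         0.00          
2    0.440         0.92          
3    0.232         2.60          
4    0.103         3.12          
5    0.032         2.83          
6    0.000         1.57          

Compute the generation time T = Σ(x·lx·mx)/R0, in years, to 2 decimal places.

lx·mx: 0, 0, 0.4048, 0.6032, 0.32136, 0.09056, 0 → R0 = 1.41992
x·lx·mx: 0, 0, 0.8096, 1.8096, 1.28544, 0.4528, 0 → Σ = 4.35744
T = 4.35744 / 1.41992 = 3.068793… → 3.07

3.07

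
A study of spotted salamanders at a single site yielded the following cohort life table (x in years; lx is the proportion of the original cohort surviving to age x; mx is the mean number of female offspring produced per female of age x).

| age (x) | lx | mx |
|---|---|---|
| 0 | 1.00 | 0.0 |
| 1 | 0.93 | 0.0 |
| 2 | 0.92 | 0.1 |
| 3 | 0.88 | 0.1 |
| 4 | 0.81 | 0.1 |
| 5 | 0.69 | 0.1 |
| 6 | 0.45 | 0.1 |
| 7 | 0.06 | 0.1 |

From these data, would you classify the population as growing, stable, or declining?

R0 = Σ lx·mx = 0 + 0 + 0.092 + 0.088 + 0.081 + 0.069 + 0.045 + 0.006 = 0.381
R0 < 1, so the population is declining.

declining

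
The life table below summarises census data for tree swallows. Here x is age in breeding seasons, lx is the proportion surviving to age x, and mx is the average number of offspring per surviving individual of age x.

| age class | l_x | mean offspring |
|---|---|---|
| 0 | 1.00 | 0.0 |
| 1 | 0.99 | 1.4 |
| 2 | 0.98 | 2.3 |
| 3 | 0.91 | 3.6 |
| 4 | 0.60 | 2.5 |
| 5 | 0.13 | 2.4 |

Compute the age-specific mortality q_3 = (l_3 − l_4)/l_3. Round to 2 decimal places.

0.34

q_3 = (l_3 − l_4) / l_3 = (0.91 − 0.6) / 0.91
     = 0.31 / 0.91 = 0.340659… → 0.34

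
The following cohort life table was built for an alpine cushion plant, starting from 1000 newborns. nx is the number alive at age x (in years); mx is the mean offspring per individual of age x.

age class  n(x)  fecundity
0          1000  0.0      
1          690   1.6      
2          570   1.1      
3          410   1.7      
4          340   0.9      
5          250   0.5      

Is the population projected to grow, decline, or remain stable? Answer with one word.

growing

lx = nx/n0 = nx/1000: 1, 0.69, 0.57, 0.41, 0.34, 0.25
R0 = Σ lx·mx = 0 + 1.104 + 0.627 + 0.697 + 0.306 + 0.125 = 2.859
R0 > 1, so the population is growing.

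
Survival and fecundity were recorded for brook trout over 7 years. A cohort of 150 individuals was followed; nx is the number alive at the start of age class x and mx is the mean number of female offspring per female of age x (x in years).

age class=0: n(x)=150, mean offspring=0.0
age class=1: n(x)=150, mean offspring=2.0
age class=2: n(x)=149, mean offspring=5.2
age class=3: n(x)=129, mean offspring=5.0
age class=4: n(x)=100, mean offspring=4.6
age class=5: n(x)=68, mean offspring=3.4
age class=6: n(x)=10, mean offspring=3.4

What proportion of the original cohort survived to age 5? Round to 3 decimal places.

0.453

l_5 = n_5/n_0 = 68/150 = 0.453333… → 0.453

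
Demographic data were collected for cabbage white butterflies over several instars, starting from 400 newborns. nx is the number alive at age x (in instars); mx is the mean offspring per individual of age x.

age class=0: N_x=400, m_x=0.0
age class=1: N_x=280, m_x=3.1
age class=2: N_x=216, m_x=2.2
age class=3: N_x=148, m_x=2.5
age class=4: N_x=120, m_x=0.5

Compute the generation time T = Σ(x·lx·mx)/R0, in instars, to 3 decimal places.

lx = nx/n0 = nx/400: 1, 0.7, 0.54, 0.37, 0.3
lx·mx: 0, 2.17, 1.188, 0.925, 0.15 → R0 = 4.433
x·lx·mx: 0, 2.17, 2.376, 2.775, 0.6 → Σ = 7.921
T = 7.921 / 4.433 = 1.786826… → 1.787

1.787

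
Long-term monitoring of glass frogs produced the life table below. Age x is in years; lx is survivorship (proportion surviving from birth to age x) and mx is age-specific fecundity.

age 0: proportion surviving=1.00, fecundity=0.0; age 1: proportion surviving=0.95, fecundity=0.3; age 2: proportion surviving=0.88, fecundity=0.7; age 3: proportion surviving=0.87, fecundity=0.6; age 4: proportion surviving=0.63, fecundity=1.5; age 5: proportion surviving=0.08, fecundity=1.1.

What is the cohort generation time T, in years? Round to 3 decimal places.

lx·mx: 0, 0.285, 0.616, 0.522, 0.945, 0.088 → R0 = 2.456
x·lx·mx: 0, 0.285, 1.232, 1.566, 3.78, 0.44 → Σ = 7.303
T = 7.303 / 2.456 = 2.973534… → 2.974

2.974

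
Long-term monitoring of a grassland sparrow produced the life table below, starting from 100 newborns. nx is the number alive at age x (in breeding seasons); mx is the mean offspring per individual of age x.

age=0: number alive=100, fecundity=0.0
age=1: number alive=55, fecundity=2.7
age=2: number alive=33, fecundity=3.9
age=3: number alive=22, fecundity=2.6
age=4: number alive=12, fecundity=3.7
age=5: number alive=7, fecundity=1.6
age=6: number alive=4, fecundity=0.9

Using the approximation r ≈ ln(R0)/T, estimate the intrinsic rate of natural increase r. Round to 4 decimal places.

0.6476

lx = nx/n0 = nx/100: 1, 0.55, 0.33, 0.22, 0.12, 0.07, 0.04
R0 = Σ lx·mx = 0 + 1.485 + 1.287 + 0.572 + 0.444 + 0.112 + 0.036 = 3.936
Σ x·lx·mx = 8.327; T = 8.327/3.936 = 2.1156…
r ≈ ln(R0)/T = ln(3.936)/2.1156… = 0.647649… → 0.6476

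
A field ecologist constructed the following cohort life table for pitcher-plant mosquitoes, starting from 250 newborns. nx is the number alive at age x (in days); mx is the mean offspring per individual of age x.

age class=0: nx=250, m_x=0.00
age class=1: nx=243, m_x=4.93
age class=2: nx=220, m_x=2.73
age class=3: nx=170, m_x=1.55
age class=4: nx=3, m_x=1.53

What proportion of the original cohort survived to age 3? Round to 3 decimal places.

0.680

l_3 = n_3/n_0 = 170/250 = 0.68 → 0.680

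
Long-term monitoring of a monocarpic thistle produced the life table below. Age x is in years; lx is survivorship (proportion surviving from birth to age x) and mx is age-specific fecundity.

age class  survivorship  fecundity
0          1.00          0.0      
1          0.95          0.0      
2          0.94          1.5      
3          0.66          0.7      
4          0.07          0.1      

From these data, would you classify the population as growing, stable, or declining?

growing

R0 = Σ lx·mx = 0 + 0 + 1.41 + 0.462 + 0.007 = 1.879
R0 > 1, so the population is growing.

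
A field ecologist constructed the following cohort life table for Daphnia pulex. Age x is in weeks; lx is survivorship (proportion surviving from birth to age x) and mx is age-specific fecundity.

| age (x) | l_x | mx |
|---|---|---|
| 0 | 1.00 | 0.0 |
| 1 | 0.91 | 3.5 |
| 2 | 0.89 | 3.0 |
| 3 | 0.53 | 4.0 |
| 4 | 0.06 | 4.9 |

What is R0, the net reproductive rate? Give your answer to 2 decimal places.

lx·mx by age: 0, 3.185, 2.67, 2.12, 0.294
R0 = Σ lx·mx = 8.269 → 8.27

8.27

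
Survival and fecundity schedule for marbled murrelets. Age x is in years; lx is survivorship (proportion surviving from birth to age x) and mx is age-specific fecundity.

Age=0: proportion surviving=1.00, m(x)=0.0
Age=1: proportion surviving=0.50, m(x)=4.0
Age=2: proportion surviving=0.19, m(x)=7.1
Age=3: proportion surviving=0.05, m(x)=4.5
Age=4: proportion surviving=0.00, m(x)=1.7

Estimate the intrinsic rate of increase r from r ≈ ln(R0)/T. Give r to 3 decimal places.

R0 = Σ lx·mx = 0 + 2 + 1.349 + 0.225 + 0 = 3.574
Σ x·lx·mx = 5.373; T = 5.373/3.574 = 1.50336…
r ≈ ln(R0)/T = ln(3.574)/1.50336… = 0.84723… → 0.847

0.847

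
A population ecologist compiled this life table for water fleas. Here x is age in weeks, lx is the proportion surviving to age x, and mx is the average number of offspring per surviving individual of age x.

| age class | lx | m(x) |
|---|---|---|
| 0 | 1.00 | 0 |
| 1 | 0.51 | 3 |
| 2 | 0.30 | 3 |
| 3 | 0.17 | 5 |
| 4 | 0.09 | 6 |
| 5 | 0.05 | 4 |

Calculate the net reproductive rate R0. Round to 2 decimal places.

4.02

lx·mx by age: 0, 1.53, 0.9, 0.85, 0.54, 0.2
R0 = Σ lx·mx = 4.02 → 4.02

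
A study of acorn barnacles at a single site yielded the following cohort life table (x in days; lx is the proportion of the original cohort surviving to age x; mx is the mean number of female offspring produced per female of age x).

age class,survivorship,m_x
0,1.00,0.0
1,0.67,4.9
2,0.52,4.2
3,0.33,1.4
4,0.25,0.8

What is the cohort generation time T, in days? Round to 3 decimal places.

1.605

lx·mx: 0, 3.283, 2.184, 0.462, 0.2 → R0 = 6.129
x·lx·mx: 0, 3.283, 4.368, 1.386, 0.8 → Σ = 9.837
T = 9.837 / 6.129 = 1.604993… → 1.605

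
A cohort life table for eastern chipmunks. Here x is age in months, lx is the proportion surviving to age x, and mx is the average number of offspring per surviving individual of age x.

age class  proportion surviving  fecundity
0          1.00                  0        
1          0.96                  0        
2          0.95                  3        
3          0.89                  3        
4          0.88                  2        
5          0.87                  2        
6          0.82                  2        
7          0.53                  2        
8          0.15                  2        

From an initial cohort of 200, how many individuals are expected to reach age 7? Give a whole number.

106

Expected survivors = N0 · l_7 = 200 × 0.53 = 106 → 106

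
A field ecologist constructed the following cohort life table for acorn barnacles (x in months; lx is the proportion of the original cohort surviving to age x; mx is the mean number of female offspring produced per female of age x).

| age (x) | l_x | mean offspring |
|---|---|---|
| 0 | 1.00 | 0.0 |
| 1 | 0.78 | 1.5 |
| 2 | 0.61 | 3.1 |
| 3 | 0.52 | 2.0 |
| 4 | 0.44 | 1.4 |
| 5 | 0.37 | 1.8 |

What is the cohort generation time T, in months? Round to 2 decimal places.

2.58

lx·mx: 0, 1.17, 1.891, 1.04, 0.616, 0.666 → R0 = 5.383
x·lx·mx: 0, 1.17, 3.782, 3.12, 2.464, 3.33 → Σ = 13.866
T = 13.866 / 5.383 = 2.575887… → 2.58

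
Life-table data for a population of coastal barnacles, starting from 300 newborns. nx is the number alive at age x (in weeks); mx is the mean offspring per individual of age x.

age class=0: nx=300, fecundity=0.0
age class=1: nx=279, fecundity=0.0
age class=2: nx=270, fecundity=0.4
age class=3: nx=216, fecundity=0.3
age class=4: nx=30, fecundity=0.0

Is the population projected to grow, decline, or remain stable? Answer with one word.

lx = nx/n0 = nx/300: 1, 0.93, 0.9, 0.72, 0.1
R0 = Σ lx·mx = 0 + 0 + 0.36 + 0.216 + 0 = 0.576
R0 < 1, so the population is declining.

declining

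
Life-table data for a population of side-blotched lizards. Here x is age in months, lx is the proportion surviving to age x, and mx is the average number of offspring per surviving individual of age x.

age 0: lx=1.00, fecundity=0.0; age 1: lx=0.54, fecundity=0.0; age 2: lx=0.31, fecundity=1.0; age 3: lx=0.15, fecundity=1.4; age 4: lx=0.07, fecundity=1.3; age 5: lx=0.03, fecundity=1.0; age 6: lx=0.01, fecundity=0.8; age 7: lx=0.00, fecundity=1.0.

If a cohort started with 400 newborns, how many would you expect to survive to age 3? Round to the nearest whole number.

Expected survivors = N0 · l_3 = 400 × 0.15 = 60 → 60

60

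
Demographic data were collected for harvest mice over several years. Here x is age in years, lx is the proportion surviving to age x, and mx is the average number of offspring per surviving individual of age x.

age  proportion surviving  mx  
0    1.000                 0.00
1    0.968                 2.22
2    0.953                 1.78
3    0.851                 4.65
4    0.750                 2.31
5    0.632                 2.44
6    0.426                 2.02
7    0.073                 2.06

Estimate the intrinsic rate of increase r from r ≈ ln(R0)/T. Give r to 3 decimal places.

R0 = Σ lx·mx = 0 + 2.14896 + 1.69634 + 3.95715 + 1.7325 + 1.54208 + 0.86052 + 0.15038 = 12.08793
Σ x·lx·mx = 38.26927; T = 38.26927/12.08793 = 3.16591…
r ≈ ln(R0)/T = ln(12.08793)/3.16591… = 0.7872… → 0.787

0.787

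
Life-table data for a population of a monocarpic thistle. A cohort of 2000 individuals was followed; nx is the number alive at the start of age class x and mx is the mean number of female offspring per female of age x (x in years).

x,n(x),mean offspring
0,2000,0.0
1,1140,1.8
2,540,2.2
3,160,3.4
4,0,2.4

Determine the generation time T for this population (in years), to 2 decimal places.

lx = nx/n0 = nx/2000: 1, 0.57, 0.27, 0.08, 0
lx·mx: 0, 1.026, 0.594, 0.272, 0 → R0 = 1.892
x·lx·mx: 0, 1.026, 1.188, 0.816, 0 → Σ = 3.03
T = 3.03 / 1.892 = 1.60148… → 1.60

1.60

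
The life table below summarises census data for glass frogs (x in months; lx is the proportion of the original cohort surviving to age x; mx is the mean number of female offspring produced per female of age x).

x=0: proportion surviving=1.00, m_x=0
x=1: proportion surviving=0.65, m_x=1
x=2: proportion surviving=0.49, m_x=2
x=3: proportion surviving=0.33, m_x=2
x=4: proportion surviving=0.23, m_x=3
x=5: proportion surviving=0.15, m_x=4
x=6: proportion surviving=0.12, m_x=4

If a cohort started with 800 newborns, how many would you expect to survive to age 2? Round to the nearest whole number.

392

Expected survivors = N0 · l_2 = 800 × 0.49 = 392 → 392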